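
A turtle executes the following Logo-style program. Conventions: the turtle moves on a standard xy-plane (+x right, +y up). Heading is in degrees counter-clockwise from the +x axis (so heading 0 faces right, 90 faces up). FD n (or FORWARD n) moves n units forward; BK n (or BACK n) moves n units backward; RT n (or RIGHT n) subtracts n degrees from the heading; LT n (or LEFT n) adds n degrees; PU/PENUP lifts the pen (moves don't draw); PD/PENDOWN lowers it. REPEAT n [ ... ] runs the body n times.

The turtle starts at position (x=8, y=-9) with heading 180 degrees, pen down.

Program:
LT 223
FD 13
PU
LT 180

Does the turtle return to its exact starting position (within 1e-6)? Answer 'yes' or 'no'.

Answer: no

Derivation:
Executing turtle program step by step:
Start: pos=(8,-9), heading=180, pen down
LT 223: heading 180 -> 43
FD 13: (8,-9) -> (17.508,-0.134) [heading=43, draw]
PU: pen up
LT 180: heading 43 -> 223
Final: pos=(17.508,-0.134), heading=223, 1 segment(s) drawn

Start position: (8, -9)
Final position: (17.508, -0.134)
Distance = 13; >= 1e-6 -> NOT closed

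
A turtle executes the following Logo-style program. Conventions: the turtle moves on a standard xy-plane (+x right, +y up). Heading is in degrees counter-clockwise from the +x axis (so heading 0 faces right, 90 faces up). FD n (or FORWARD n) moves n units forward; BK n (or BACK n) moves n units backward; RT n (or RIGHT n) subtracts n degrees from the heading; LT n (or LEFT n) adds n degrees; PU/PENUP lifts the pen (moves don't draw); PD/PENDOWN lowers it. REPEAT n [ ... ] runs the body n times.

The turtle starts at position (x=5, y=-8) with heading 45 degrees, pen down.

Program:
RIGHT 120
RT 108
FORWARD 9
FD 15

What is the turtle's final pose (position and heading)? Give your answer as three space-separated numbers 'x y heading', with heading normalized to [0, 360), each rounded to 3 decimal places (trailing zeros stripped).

Executing turtle program step by step:
Start: pos=(5,-8), heading=45, pen down
RT 120: heading 45 -> 285
RT 108: heading 285 -> 177
FD 9: (5,-8) -> (-3.988,-7.529) [heading=177, draw]
FD 15: (-3.988,-7.529) -> (-18.967,-6.744) [heading=177, draw]
Final: pos=(-18.967,-6.744), heading=177, 2 segment(s) drawn

Answer: -18.967 -6.744 177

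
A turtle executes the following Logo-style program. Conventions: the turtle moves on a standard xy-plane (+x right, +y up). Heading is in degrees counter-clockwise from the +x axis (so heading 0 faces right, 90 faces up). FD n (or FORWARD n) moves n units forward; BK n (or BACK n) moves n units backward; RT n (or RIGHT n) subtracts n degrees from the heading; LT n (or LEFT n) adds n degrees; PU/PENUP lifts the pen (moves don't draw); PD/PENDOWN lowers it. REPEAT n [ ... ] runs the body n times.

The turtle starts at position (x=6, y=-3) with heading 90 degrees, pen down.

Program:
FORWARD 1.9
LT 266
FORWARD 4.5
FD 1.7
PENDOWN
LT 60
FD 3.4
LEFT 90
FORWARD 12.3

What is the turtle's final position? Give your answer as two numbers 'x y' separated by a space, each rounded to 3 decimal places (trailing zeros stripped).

Executing turtle program step by step:
Start: pos=(6,-3), heading=90, pen down
FD 1.9: (6,-3) -> (6,-1.1) [heading=90, draw]
LT 266: heading 90 -> 356
FD 4.5: (6,-1.1) -> (10.489,-1.414) [heading=356, draw]
FD 1.7: (10.489,-1.414) -> (12.185,-1.532) [heading=356, draw]
PD: pen down
LT 60: heading 356 -> 56
FD 3.4: (12.185,-1.532) -> (14.086,1.286) [heading=56, draw]
LT 90: heading 56 -> 146
FD 12.3: (14.086,1.286) -> (3.889,8.164) [heading=146, draw]
Final: pos=(3.889,8.164), heading=146, 5 segment(s) drawn

Answer: 3.889 8.164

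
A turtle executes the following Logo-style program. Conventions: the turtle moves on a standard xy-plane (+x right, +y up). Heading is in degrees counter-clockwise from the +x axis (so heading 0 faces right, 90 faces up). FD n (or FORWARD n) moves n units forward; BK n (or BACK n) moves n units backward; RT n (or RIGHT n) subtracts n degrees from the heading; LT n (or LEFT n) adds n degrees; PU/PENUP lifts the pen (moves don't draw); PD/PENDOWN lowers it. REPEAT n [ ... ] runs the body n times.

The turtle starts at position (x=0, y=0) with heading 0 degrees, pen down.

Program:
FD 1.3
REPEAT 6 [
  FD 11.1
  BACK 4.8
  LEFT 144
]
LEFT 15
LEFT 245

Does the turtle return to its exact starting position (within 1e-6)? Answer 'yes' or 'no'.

Executing turtle program step by step:
Start: pos=(0,0), heading=0, pen down
FD 1.3: (0,0) -> (1.3,0) [heading=0, draw]
REPEAT 6 [
  -- iteration 1/6 --
  FD 11.1: (1.3,0) -> (12.4,0) [heading=0, draw]
  BK 4.8: (12.4,0) -> (7.6,0) [heading=0, draw]
  LT 144: heading 0 -> 144
  -- iteration 2/6 --
  FD 11.1: (7.6,0) -> (-1.38,6.524) [heading=144, draw]
  BK 4.8: (-1.38,6.524) -> (2.503,3.703) [heading=144, draw]
  LT 144: heading 144 -> 288
  -- iteration 3/6 --
  FD 11.1: (2.503,3.703) -> (5.933,-6.854) [heading=288, draw]
  BK 4.8: (5.933,-6.854) -> (4.45,-2.289) [heading=288, draw]
  LT 144: heading 288 -> 72
  -- iteration 4/6 --
  FD 11.1: (4.45,-2.289) -> (7.88,8.268) [heading=72, draw]
  BK 4.8: (7.88,8.268) -> (6.397,3.703) [heading=72, draw]
  LT 144: heading 72 -> 216
  -- iteration 5/6 --
  FD 11.1: (6.397,3.703) -> (-2.583,-2.821) [heading=216, draw]
  BK 4.8: (-2.583,-2.821) -> (1.3,0) [heading=216, draw]
  LT 144: heading 216 -> 0
  -- iteration 6/6 --
  FD 11.1: (1.3,0) -> (12.4,0) [heading=0, draw]
  BK 4.8: (12.4,0) -> (7.6,0) [heading=0, draw]
  LT 144: heading 0 -> 144
]
LT 15: heading 144 -> 159
LT 245: heading 159 -> 44
Final: pos=(7.6,0), heading=44, 13 segment(s) drawn

Start position: (0, 0)
Final position: (7.6, 0)
Distance = 7.6; >= 1e-6 -> NOT closed

Answer: no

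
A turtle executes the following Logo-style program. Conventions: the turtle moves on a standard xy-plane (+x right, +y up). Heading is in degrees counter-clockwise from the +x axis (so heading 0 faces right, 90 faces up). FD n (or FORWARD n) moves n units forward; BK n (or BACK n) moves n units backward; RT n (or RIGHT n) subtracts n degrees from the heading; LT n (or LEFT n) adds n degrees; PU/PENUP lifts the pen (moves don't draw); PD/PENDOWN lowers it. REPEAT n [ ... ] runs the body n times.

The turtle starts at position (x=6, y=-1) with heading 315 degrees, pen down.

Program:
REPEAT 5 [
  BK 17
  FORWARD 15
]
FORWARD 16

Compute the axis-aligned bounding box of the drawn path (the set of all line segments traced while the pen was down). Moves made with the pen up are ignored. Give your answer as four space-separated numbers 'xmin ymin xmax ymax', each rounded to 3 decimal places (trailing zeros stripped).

Answer: -11.678 -5.243 10.243 16.678

Derivation:
Executing turtle program step by step:
Start: pos=(6,-1), heading=315, pen down
REPEAT 5 [
  -- iteration 1/5 --
  BK 17: (6,-1) -> (-6.021,11.021) [heading=315, draw]
  FD 15: (-6.021,11.021) -> (4.586,0.414) [heading=315, draw]
  -- iteration 2/5 --
  BK 17: (4.586,0.414) -> (-7.435,12.435) [heading=315, draw]
  FD 15: (-7.435,12.435) -> (3.172,1.828) [heading=315, draw]
  -- iteration 3/5 --
  BK 17: (3.172,1.828) -> (-8.849,13.849) [heading=315, draw]
  FD 15: (-8.849,13.849) -> (1.757,3.243) [heading=315, draw]
  -- iteration 4/5 --
  BK 17: (1.757,3.243) -> (-10.263,15.263) [heading=315, draw]
  FD 15: (-10.263,15.263) -> (0.343,4.657) [heading=315, draw]
  -- iteration 5/5 --
  BK 17: (0.343,4.657) -> (-11.678,16.678) [heading=315, draw]
  FD 15: (-11.678,16.678) -> (-1.071,6.071) [heading=315, draw]
]
FD 16: (-1.071,6.071) -> (10.243,-5.243) [heading=315, draw]
Final: pos=(10.243,-5.243), heading=315, 11 segment(s) drawn

Segment endpoints: x in {-11.678, -10.263, -8.849, -7.435, -6.021, -1.071, 0.343, 1.757, 3.172, 4.586, 6, 10.243}, y in {-5.243, -1, 0.414, 1.828, 3.243, 4.657, 6.071, 11.021, 12.435, 13.849, 15.263, 16.678}
xmin=-11.678, ymin=-5.243, xmax=10.243, ymax=16.678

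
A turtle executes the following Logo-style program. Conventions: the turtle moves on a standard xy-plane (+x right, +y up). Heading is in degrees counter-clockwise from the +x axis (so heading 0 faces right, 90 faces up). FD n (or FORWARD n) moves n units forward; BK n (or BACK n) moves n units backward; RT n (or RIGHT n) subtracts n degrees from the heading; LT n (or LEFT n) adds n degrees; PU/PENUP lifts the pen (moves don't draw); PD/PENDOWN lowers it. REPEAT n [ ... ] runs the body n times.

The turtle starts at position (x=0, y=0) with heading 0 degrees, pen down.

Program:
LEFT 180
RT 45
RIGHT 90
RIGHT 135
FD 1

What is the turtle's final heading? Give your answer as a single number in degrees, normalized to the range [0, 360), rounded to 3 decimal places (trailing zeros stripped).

Executing turtle program step by step:
Start: pos=(0,0), heading=0, pen down
LT 180: heading 0 -> 180
RT 45: heading 180 -> 135
RT 90: heading 135 -> 45
RT 135: heading 45 -> 270
FD 1: (0,0) -> (0,-1) [heading=270, draw]
Final: pos=(0,-1), heading=270, 1 segment(s) drawn

Answer: 270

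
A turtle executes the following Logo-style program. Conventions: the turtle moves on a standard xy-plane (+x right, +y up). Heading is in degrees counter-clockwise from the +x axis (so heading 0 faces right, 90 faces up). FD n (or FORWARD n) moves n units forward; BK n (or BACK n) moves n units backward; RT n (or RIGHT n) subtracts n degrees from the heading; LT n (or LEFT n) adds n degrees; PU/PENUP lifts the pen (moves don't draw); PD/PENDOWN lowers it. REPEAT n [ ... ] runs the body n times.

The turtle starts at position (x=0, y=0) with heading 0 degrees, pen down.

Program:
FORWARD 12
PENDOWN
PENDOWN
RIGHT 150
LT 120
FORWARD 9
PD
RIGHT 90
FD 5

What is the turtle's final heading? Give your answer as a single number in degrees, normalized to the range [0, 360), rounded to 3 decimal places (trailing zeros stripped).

Answer: 240

Derivation:
Executing turtle program step by step:
Start: pos=(0,0), heading=0, pen down
FD 12: (0,0) -> (12,0) [heading=0, draw]
PD: pen down
PD: pen down
RT 150: heading 0 -> 210
LT 120: heading 210 -> 330
FD 9: (12,0) -> (19.794,-4.5) [heading=330, draw]
PD: pen down
RT 90: heading 330 -> 240
FD 5: (19.794,-4.5) -> (17.294,-8.83) [heading=240, draw]
Final: pos=(17.294,-8.83), heading=240, 3 segment(s) drawn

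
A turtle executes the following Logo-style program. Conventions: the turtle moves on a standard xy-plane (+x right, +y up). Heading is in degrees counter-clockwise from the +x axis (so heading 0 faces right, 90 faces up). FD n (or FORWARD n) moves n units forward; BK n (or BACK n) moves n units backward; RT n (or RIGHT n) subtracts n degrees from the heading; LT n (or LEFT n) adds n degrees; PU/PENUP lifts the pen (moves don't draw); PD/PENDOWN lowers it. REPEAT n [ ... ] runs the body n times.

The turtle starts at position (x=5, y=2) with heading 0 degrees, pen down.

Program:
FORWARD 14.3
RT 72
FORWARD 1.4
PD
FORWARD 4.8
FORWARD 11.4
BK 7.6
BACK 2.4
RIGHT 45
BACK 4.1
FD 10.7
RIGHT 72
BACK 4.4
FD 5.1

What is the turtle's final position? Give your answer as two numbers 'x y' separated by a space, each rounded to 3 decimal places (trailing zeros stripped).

Answer: 17.961 -10.999

Derivation:
Executing turtle program step by step:
Start: pos=(5,2), heading=0, pen down
FD 14.3: (5,2) -> (19.3,2) [heading=0, draw]
RT 72: heading 0 -> 288
FD 1.4: (19.3,2) -> (19.733,0.669) [heading=288, draw]
PD: pen down
FD 4.8: (19.733,0.669) -> (21.216,-3.897) [heading=288, draw]
FD 11.4: (21.216,-3.897) -> (24.739,-14.739) [heading=288, draw]
BK 7.6: (24.739,-14.739) -> (22.39,-7.511) [heading=288, draw]
BK 2.4: (22.39,-7.511) -> (21.649,-5.228) [heading=288, draw]
RT 45: heading 288 -> 243
BK 4.1: (21.649,-5.228) -> (23.51,-1.575) [heading=243, draw]
FD 10.7: (23.51,-1.575) -> (18.652,-11.109) [heading=243, draw]
RT 72: heading 243 -> 171
BK 4.4: (18.652,-11.109) -> (22.998,-11.797) [heading=171, draw]
FD 5.1: (22.998,-11.797) -> (17.961,-10.999) [heading=171, draw]
Final: pos=(17.961,-10.999), heading=171, 10 segment(s) drawn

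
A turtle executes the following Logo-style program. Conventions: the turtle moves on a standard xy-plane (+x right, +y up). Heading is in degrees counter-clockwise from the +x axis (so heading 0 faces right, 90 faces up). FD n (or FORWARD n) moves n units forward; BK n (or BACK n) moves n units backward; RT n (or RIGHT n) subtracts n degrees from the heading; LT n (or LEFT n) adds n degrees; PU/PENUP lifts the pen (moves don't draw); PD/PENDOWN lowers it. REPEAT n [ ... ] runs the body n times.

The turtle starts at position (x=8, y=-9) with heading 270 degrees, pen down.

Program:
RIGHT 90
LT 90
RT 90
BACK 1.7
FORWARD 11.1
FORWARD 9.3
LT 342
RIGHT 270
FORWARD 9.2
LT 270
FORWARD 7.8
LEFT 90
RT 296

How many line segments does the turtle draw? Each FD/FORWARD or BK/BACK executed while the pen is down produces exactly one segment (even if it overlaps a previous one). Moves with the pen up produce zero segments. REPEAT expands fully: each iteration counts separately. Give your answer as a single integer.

Answer: 5

Derivation:
Executing turtle program step by step:
Start: pos=(8,-9), heading=270, pen down
RT 90: heading 270 -> 180
LT 90: heading 180 -> 270
RT 90: heading 270 -> 180
BK 1.7: (8,-9) -> (9.7,-9) [heading=180, draw]
FD 11.1: (9.7,-9) -> (-1.4,-9) [heading=180, draw]
FD 9.3: (-1.4,-9) -> (-10.7,-9) [heading=180, draw]
LT 342: heading 180 -> 162
RT 270: heading 162 -> 252
FD 9.2: (-10.7,-9) -> (-13.543,-17.75) [heading=252, draw]
LT 270: heading 252 -> 162
FD 7.8: (-13.543,-17.75) -> (-20.961,-15.339) [heading=162, draw]
LT 90: heading 162 -> 252
RT 296: heading 252 -> 316
Final: pos=(-20.961,-15.339), heading=316, 5 segment(s) drawn
Segments drawn: 5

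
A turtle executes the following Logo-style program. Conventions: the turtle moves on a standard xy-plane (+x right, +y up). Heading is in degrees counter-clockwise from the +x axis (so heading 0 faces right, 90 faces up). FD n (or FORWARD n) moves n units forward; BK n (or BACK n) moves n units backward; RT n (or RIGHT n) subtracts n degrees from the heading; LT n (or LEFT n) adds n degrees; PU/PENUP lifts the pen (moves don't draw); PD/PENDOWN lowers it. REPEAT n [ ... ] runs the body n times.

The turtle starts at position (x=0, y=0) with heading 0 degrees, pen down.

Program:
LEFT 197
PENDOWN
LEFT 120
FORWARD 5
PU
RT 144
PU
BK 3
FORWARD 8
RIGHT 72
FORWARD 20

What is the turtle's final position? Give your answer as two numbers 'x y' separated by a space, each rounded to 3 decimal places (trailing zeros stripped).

Executing turtle program step by step:
Start: pos=(0,0), heading=0, pen down
LT 197: heading 0 -> 197
PD: pen down
LT 120: heading 197 -> 317
FD 5: (0,0) -> (3.657,-3.41) [heading=317, draw]
PU: pen up
RT 144: heading 317 -> 173
PU: pen up
BK 3: (3.657,-3.41) -> (6.634,-3.776) [heading=173, move]
FD 8: (6.634,-3.776) -> (-1.306,-2.801) [heading=173, move]
RT 72: heading 173 -> 101
FD 20: (-1.306,-2.801) -> (-5.122,16.832) [heading=101, move]
Final: pos=(-5.122,16.832), heading=101, 1 segment(s) drawn

Answer: -5.122 16.832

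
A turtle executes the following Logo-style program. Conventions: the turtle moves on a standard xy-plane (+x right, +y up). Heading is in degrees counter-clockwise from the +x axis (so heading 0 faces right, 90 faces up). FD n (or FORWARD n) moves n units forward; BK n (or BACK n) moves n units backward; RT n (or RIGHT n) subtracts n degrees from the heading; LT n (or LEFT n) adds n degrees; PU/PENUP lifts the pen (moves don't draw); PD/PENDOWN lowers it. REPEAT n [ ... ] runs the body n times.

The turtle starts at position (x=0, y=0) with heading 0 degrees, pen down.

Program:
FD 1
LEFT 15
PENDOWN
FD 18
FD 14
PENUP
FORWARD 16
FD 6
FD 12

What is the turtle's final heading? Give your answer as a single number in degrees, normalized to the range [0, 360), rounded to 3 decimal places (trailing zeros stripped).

Answer: 15

Derivation:
Executing turtle program step by step:
Start: pos=(0,0), heading=0, pen down
FD 1: (0,0) -> (1,0) [heading=0, draw]
LT 15: heading 0 -> 15
PD: pen down
FD 18: (1,0) -> (18.387,4.659) [heading=15, draw]
FD 14: (18.387,4.659) -> (31.91,8.282) [heading=15, draw]
PU: pen up
FD 16: (31.91,8.282) -> (47.364,12.423) [heading=15, move]
FD 6: (47.364,12.423) -> (53.16,13.976) [heading=15, move]
FD 12: (53.16,13.976) -> (64.751,17.082) [heading=15, move]
Final: pos=(64.751,17.082), heading=15, 3 segment(s) drawn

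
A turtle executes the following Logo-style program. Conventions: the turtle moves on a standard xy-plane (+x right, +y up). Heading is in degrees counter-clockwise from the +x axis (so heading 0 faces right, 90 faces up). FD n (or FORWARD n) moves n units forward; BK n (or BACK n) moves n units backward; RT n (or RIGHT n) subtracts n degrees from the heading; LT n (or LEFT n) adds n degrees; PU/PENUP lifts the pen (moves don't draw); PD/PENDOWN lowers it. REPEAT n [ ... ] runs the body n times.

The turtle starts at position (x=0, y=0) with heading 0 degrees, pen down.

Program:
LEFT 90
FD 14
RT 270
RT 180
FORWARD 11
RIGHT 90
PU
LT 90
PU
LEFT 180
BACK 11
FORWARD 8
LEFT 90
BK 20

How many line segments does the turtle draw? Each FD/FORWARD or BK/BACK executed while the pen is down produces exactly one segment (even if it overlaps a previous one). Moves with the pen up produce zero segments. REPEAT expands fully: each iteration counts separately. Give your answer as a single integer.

Answer: 2

Derivation:
Executing turtle program step by step:
Start: pos=(0,0), heading=0, pen down
LT 90: heading 0 -> 90
FD 14: (0,0) -> (0,14) [heading=90, draw]
RT 270: heading 90 -> 180
RT 180: heading 180 -> 0
FD 11: (0,14) -> (11,14) [heading=0, draw]
RT 90: heading 0 -> 270
PU: pen up
LT 90: heading 270 -> 0
PU: pen up
LT 180: heading 0 -> 180
BK 11: (11,14) -> (22,14) [heading=180, move]
FD 8: (22,14) -> (14,14) [heading=180, move]
LT 90: heading 180 -> 270
BK 20: (14,14) -> (14,34) [heading=270, move]
Final: pos=(14,34), heading=270, 2 segment(s) drawn
Segments drawn: 2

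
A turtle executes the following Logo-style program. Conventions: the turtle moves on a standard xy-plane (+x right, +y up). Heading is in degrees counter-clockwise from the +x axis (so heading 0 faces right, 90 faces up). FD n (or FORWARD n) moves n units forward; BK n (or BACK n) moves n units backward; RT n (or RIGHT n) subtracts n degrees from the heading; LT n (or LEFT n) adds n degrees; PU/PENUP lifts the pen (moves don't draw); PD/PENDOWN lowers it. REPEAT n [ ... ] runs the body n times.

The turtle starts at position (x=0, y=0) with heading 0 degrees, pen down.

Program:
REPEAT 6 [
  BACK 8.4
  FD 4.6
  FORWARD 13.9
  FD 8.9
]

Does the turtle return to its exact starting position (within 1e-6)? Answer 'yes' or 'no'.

Executing turtle program step by step:
Start: pos=(0,0), heading=0, pen down
REPEAT 6 [
  -- iteration 1/6 --
  BK 8.4: (0,0) -> (-8.4,0) [heading=0, draw]
  FD 4.6: (-8.4,0) -> (-3.8,0) [heading=0, draw]
  FD 13.9: (-3.8,0) -> (10.1,0) [heading=0, draw]
  FD 8.9: (10.1,0) -> (19,0) [heading=0, draw]
  -- iteration 2/6 --
  BK 8.4: (19,0) -> (10.6,0) [heading=0, draw]
  FD 4.6: (10.6,0) -> (15.2,0) [heading=0, draw]
  FD 13.9: (15.2,0) -> (29.1,0) [heading=0, draw]
  FD 8.9: (29.1,0) -> (38,0) [heading=0, draw]
  -- iteration 3/6 --
  BK 8.4: (38,0) -> (29.6,0) [heading=0, draw]
  FD 4.6: (29.6,0) -> (34.2,0) [heading=0, draw]
  FD 13.9: (34.2,0) -> (48.1,0) [heading=0, draw]
  FD 8.9: (48.1,0) -> (57,0) [heading=0, draw]
  -- iteration 4/6 --
  BK 8.4: (57,0) -> (48.6,0) [heading=0, draw]
  FD 4.6: (48.6,0) -> (53.2,0) [heading=0, draw]
  FD 13.9: (53.2,0) -> (67.1,0) [heading=0, draw]
  FD 8.9: (67.1,0) -> (76,0) [heading=0, draw]
  -- iteration 5/6 --
  BK 8.4: (76,0) -> (67.6,0) [heading=0, draw]
  FD 4.6: (67.6,0) -> (72.2,0) [heading=0, draw]
  FD 13.9: (72.2,0) -> (86.1,0) [heading=0, draw]
  FD 8.9: (86.1,0) -> (95,0) [heading=0, draw]
  -- iteration 6/6 --
  BK 8.4: (95,0) -> (86.6,0) [heading=0, draw]
  FD 4.6: (86.6,0) -> (91.2,0) [heading=0, draw]
  FD 13.9: (91.2,0) -> (105.1,0) [heading=0, draw]
  FD 8.9: (105.1,0) -> (114,0) [heading=0, draw]
]
Final: pos=(114,0), heading=0, 24 segment(s) drawn

Start position: (0, 0)
Final position: (114, 0)
Distance = 114; >= 1e-6 -> NOT closed

Answer: no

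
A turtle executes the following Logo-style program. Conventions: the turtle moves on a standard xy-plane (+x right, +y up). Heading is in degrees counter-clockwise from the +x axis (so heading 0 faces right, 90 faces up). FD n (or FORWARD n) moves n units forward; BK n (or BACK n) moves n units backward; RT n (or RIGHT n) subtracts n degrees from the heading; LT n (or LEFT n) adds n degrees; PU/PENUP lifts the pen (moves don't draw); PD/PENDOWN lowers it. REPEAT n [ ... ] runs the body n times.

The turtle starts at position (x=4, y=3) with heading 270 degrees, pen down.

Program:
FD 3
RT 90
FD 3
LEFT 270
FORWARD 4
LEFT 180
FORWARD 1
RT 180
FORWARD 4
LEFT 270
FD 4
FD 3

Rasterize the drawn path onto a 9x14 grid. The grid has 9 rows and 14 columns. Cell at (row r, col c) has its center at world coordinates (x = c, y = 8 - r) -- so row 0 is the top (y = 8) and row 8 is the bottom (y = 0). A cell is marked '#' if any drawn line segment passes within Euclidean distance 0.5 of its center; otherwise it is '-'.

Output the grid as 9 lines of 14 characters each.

Answer: --------------
-########-----
-#------------
-#------------
-#------------
-#--#---------
-#--#---------
-#--#---------
-####---------

Derivation:
Segment 0: (4,3) -> (4,0)
Segment 1: (4,0) -> (1,0)
Segment 2: (1,0) -> (1,4)
Segment 3: (1,4) -> (1,3)
Segment 4: (1,3) -> (1,7)
Segment 5: (1,7) -> (5,7)
Segment 6: (5,7) -> (8,7)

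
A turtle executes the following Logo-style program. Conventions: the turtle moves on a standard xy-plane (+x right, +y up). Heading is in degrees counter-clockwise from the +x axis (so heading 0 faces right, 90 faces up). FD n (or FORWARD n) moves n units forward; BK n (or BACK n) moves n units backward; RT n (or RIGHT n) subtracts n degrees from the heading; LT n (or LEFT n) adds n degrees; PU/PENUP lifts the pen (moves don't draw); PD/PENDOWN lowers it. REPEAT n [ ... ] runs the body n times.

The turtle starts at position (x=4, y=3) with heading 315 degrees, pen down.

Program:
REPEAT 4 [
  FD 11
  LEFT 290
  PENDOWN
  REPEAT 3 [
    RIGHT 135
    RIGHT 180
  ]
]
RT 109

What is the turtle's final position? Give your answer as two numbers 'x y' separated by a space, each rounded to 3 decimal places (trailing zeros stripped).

Executing turtle program step by step:
Start: pos=(4,3), heading=315, pen down
REPEAT 4 [
  -- iteration 1/4 --
  FD 11: (4,3) -> (11.778,-4.778) [heading=315, draw]
  LT 290: heading 315 -> 245
  PD: pen down
  REPEAT 3 [
    -- iteration 1/3 --
    RT 135: heading 245 -> 110
    RT 180: heading 110 -> 290
    -- iteration 2/3 --
    RT 135: heading 290 -> 155
    RT 180: heading 155 -> 335
    -- iteration 3/3 --
    RT 135: heading 335 -> 200
    RT 180: heading 200 -> 20
  ]
  -- iteration 2/4 --
  FD 11: (11.778,-4.778) -> (22.115,-1.016) [heading=20, draw]
  LT 290: heading 20 -> 310
  PD: pen down
  REPEAT 3 [
    -- iteration 1/3 --
    RT 135: heading 310 -> 175
    RT 180: heading 175 -> 355
    -- iteration 2/3 --
    RT 135: heading 355 -> 220
    RT 180: heading 220 -> 40
    -- iteration 3/3 --
    RT 135: heading 40 -> 265
    RT 180: heading 265 -> 85
  ]
  -- iteration 3/4 --
  FD 11: (22.115,-1.016) -> (23.074,9.942) [heading=85, draw]
  LT 290: heading 85 -> 15
  PD: pen down
  REPEAT 3 [
    -- iteration 1/3 --
    RT 135: heading 15 -> 240
    RT 180: heading 240 -> 60
    -- iteration 2/3 --
    RT 135: heading 60 -> 285
    RT 180: heading 285 -> 105
    -- iteration 3/3 --
    RT 135: heading 105 -> 330
    RT 180: heading 330 -> 150
  ]
  -- iteration 4/4 --
  FD 11: (23.074,9.942) -> (13.547,15.442) [heading=150, draw]
  LT 290: heading 150 -> 80
  PD: pen down
  REPEAT 3 [
    -- iteration 1/3 --
    RT 135: heading 80 -> 305
    RT 180: heading 305 -> 125
    -- iteration 2/3 --
    RT 135: heading 125 -> 350
    RT 180: heading 350 -> 170
    -- iteration 3/3 --
    RT 135: heading 170 -> 35
    RT 180: heading 35 -> 215
  ]
]
RT 109: heading 215 -> 106
Final: pos=(13.547,15.442), heading=106, 4 segment(s) drawn

Answer: 13.547 15.442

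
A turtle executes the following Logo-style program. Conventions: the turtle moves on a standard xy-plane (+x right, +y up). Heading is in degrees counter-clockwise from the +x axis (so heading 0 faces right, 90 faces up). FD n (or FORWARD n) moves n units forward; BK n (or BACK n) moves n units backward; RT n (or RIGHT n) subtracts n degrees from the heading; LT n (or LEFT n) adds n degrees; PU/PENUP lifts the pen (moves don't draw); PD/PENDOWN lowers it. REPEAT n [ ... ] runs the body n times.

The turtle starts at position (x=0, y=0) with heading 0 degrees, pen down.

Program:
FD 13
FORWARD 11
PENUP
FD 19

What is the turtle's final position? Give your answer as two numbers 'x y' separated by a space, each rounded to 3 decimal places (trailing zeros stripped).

Answer: 43 0

Derivation:
Executing turtle program step by step:
Start: pos=(0,0), heading=0, pen down
FD 13: (0,0) -> (13,0) [heading=0, draw]
FD 11: (13,0) -> (24,0) [heading=0, draw]
PU: pen up
FD 19: (24,0) -> (43,0) [heading=0, move]
Final: pos=(43,0), heading=0, 2 segment(s) drawn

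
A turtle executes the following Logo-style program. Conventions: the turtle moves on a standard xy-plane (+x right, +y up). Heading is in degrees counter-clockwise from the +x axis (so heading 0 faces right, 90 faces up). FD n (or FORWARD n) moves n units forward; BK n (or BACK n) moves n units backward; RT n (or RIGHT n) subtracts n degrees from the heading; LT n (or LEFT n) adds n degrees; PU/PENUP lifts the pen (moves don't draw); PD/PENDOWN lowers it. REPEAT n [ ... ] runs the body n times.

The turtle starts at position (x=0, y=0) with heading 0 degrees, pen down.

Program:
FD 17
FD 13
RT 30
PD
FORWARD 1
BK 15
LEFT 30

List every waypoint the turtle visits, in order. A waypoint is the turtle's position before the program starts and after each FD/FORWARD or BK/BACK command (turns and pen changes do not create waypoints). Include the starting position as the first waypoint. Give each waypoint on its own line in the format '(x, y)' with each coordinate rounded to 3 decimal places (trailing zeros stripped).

Executing turtle program step by step:
Start: pos=(0,0), heading=0, pen down
FD 17: (0,0) -> (17,0) [heading=0, draw]
FD 13: (17,0) -> (30,0) [heading=0, draw]
RT 30: heading 0 -> 330
PD: pen down
FD 1: (30,0) -> (30.866,-0.5) [heading=330, draw]
BK 15: (30.866,-0.5) -> (17.876,7) [heading=330, draw]
LT 30: heading 330 -> 0
Final: pos=(17.876,7), heading=0, 4 segment(s) drawn
Waypoints (5 total):
(0, 0)
(17, 0)
(30, 0)
(30.866, -0.5)
(17.876, 7)

Answer: (0, 0)
(17, 0)
(30, 0)
(30.866, -0.5)
(17.876, 7)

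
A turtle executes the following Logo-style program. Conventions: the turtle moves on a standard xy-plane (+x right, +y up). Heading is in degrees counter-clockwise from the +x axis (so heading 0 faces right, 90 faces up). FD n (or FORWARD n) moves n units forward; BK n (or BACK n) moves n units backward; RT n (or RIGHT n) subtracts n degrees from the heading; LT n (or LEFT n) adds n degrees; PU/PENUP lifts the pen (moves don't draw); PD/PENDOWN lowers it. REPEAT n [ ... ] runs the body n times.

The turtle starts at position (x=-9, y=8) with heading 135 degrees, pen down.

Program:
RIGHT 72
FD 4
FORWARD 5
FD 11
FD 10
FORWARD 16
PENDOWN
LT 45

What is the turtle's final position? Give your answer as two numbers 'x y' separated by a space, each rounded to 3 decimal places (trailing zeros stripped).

Executing turtle program step by step:
Start: pos=(-9,8), heading=135, pen down
RT 72: heading 135 -> 63
FD 4: (-9,8) -> (-7.184,11.564) [heading=63, draw]
FD 5: (-7.184,11.564) -> (-4.914,16.019) [heading=63, draw]
FD 11: (-4.914,16.019) -> (0.08,25.82) [heading=63, draw]
FD 10: (0.08,25.82) -> (4.62,34.73) [heading=63, draw]
FD 16: (4.62,34.73) -> (11.884,48.986) [heading=63, draw]
PD: pen down
LT 45: heading 63 -> 108
Final: pos=(11.884,48.986), heading=108, 5 segment(s) drawn

Answer: 11.884 48.986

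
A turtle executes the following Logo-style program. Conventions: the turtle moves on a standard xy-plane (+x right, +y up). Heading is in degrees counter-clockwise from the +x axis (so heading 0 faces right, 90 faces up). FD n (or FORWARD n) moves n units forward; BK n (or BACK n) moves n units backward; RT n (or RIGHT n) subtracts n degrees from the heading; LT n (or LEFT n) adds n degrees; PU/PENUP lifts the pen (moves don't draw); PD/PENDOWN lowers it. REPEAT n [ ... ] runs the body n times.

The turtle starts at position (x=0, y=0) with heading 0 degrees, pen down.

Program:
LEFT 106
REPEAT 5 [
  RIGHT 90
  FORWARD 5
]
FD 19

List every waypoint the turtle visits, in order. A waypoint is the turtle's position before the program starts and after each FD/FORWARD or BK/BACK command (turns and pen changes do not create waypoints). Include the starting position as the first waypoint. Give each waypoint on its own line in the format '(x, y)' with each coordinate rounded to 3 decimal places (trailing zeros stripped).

Executing turtle program step by step:
Start: pos=(0,0), heading=0, pen down
LT 106: heading 0 -> 106
REPEAT 5 [
  -- iteration 1/5 --
  RT 90: heading 106 -> 16
  FD 5: (0,0) -> (4.806,1.378) [heading=16, draw]
  -- iteration 2/5 --
  RT 90: heading 16 -> 286
  FD 5: (4.806,1.378) -> (6.184,-3.428) [heading=286, draw]
  -- iteration 3/5 --
  RT 90: heading 286 -> 196
  FD 5: (6.184,-3.428) -> (1.378,-4.806) [heading=196, draw]
  -- iteration 4/5 --
  RT 90: heading 196 -> 106
  FD 5: (1.378,-4.806) -> (0,0) [heading=106, draw]
  -- iteration 5/5 --
  RT 90: heading 106 -> 16
  FD 5: (0,0) -> (4.806,1.378) [heading=16, draw]
]
FD 19: (4.806,1.378) -> (23.07,6.615) [heading=16, draw]
Final: pos=(23.07,6.615), heading=16, 6 segment(s) drawn
Waypoints (7 total):
(0, 0)
(4.806, 1.378)
(6.184, -3.428)
(1.378, -4.806)
(0, 0)
(4.806, 1.378)
(23.07, 6.615)

Answer: (0, 0)
(4.806, 1.378)
(6.184, -3.428)
(1.378, -4.806)
(0, 0)
(4.806, 1.378)
(23.07, 6.615)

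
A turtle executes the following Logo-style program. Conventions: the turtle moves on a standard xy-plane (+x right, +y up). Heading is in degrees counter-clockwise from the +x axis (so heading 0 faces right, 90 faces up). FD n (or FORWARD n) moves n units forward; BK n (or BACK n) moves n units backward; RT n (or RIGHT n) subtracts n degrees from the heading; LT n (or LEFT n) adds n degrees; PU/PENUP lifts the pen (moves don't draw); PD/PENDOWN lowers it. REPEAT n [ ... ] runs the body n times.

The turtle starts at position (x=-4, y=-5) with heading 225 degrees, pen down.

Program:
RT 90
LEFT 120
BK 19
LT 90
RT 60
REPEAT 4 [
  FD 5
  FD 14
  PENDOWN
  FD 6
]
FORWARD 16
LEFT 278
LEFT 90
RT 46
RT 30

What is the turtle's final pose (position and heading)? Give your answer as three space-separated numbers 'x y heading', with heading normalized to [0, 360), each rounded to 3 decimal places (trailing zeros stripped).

Executing turtle program step by step:
Start: pos=(-4,-5), heading=225, pen down
RT 90: heading 225 -> 135
LT 120: heading 135 -> 255
BK 19: (-4,-5) -> (0.918,13.353) [heading=255, draw]
LT 90: heading 255 -> 345
RT 60: heading 345 -> 285
REPEAT 4 [
  -- iteration 1/4 --
  FD 5: (0.918,13.353) -> (2.212,8.523) [heading=285, draw]
  FD 14: (2.212,8.523) -> (5.835,-5) [heading=285, draw]
  PD: pen down
  FD 6: (5.835,-5) -> (7.388,-10.796) [heading=285, draw]
  -- iteration 2/4 --
  FD 5: (7.388,-10.796) -> (8.682,-15.625) [heading=285, draw]
  FD 14: (8.682,-15.625) -> (12.306,-29.148) [heading=285, draw]
  PD: pen down
  FD 6: (12.306,-29.148) -> (13.859,-34.944) [heading=285, draw]
  -- iteration 3/4 --
  FD 5: (13.859,-34.944) -> (15.153,-39.773) [heading=285, draw]
  FD 14: (15.153,-39.773) -> (18.776,-53.296) [heading=285, draw]
  PD: pen down
  FD 6: (18.776,-53.296) -> (20.329,-59.092) [heading=285, draw]
  -- iteration 4/4 --
  FD 5: (20.329,-59.092) -> (21.623,-63.921) [heading=285, draw]
  FD 14: (21.623,-63.921) -> (25.247,-77.444) [heading=285, draw]
  PD: pen down
  FD 6: (25.247,-77.444) -> (26.799,-83.24) [heading=285, draw]
]
FD 16: (26.799,-83.24) -> (30.941,-98.695) [heading=285, draw]
LT 278: heading 285 -> 203
LT 90: heading 203 -> 293
RT 46: heading 293 -> 247
RT 30: heading 247 -> 217
Final: pos=(30.941,-98.695), heading=217, 14 segment(s) drawn

Answer: 30.941 -98.695 217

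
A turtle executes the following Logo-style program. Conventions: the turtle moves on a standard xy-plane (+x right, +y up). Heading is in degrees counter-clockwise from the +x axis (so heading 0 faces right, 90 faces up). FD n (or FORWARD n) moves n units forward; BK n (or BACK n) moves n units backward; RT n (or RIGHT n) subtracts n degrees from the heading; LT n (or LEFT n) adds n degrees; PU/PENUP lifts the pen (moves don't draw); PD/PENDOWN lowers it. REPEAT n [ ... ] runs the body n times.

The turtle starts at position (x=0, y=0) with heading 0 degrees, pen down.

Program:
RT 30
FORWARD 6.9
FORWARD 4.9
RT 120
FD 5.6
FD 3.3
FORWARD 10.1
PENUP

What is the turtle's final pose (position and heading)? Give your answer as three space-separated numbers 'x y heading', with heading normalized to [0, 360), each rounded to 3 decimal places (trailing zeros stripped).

Answer: -6.235 -15.4 210

Derivation:
Executing turtle program step by step:
Start: pos=(0,0), heading=0, pen down
RT 30: heading 0 -> 330
FD 6.9: (0,0) -> (5.976,-3.45) [heading=330, draw]
FD 4.9: (5.976,-3.45) -> (10.219,-5.9) [heading=330, draw]
RT 120: heading 330 -> 210
FD 5.6: (10.219,-5.9) -> (5.369,-8.7) [heading=210, draw]
FD 3.3: (5.369,-8.7) -> (2.511,-10.35) [heading=210, draw]
FD 10.1: (2.511,-10.35) -> (-6.235,-15.4) [heading=210, draw]
PU: pen up
Final: pos=(-6.235,-15.4), heading=210, 5 segment(s) drawn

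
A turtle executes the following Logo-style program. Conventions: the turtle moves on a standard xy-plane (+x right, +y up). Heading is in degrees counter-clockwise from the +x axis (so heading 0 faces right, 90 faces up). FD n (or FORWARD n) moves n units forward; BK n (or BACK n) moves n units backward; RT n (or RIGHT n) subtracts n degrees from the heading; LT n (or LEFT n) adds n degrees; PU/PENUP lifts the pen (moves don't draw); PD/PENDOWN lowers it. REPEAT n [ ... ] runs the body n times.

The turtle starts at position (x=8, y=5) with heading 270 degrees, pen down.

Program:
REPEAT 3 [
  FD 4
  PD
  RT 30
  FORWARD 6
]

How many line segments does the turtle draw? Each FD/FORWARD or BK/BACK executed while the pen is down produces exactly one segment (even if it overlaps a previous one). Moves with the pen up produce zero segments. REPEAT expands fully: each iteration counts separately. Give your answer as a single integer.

Answer: 6

Derivation:
Executing turtle program step by step:
Start: pos=(8,5), heading=270, pen down
REPEAT 3 [
  -- iteration 1/3 --
  FD 4: (8,5) -> (8,1) [heading=270, draw]
  PD: pen down
  RT 30: heading 270 -> 240
  FD 6: (8,1) -> (5,-4.196) [heading=240, draw]
  -- iteration 2/3 --
  FD 4: (5,-4.196) -> (3,-7.66) [heading=240, draw]
  PD: pen down
  RT 30: heading 240 -> 210
  FD 6: (3,-7.66) -> (-2.196,-10.66) [heading=210, draw]
  -- iteration 3/3 --
  FD 4: (-2.196,-10.66) -> (-5.66,-12.66) [heading=210, draw]
  PD: pen down
  RT 30: heading 210 -> 180
  FD 6: (-5.66,-12.66) -> (-11.66,-12.66) [heading=180, draw]
]
Final: pos=(-11.66,-12.66), heading=180, 6 segment(s) drawn
Segments drawn: 6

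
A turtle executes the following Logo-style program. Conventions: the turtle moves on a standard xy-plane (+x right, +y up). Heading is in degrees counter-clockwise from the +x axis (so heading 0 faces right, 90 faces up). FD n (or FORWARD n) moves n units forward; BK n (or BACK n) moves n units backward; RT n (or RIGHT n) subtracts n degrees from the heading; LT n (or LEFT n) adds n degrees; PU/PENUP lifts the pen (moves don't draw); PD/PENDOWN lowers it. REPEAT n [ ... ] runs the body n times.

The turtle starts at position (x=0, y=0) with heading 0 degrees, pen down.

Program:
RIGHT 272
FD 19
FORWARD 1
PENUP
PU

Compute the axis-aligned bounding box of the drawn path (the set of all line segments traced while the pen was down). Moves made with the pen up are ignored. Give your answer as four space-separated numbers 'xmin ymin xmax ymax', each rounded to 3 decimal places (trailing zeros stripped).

Answer: 0 0 0.698 19.988

Derivation:
Executing turtle program step by step:
Start: pos=(0,0), heading=0, pen down
RT 272: heading 0 -> 88
FD 19: (0,0) -> (0.663,18.988) [heading=88, draw]
FD 1: (0.663,18.988) -> (0.698,19.988) [heading=88, draw]
PU: pen up
PU: pen up
Final: pos=(0.698,19.988), heading=88, 2 segment(s) drawn

Segment endpoints: x in {0, 0.663, 0.698}, y in {0, 18.988, 19.988}
xmin=0, ymin=0, xmax=0.698, ymax=19.988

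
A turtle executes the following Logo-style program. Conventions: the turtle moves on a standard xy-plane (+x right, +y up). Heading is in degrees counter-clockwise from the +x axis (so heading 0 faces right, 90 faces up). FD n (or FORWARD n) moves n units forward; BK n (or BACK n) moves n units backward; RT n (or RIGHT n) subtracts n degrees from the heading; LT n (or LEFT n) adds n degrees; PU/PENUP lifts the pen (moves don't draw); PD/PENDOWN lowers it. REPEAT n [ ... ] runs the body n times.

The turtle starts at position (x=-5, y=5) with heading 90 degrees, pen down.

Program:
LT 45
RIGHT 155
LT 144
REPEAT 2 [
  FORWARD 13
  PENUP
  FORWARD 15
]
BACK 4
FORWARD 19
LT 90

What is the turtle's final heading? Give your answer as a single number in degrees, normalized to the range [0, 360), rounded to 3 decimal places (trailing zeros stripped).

Executing turtle program step by step:
Start: pos=(-5,5), heading=90, pen down
LT 45: heading 90 -> 135
RT 155: heading 135 -> 340
LT 144: heading 340 -> 124
REPEAT 2 [
  -- iteration 1/2 --
  FD 13: (-5,5) -> (-12.27,15.777) [heading=124, draw]
  PU: pen up
  FD 15: (-12.27,15.777) -> (-20.657,28.213) [heading=124, move]
  -- iteration 2/2 --
  FD 13: (-20.657,28.213) -> (-27.927,38.991) [heading=124, move]
  PU: pen up
  FD 15: (-27.927,38.991) -> (-36.315,51.426) [heading=124, move]
]
BK 4: (-36.315,51.426) -> (-34.078,48.11) [heading=124, move]
FD 19: (-34.078,48.11) -> (-44.703,63.862) [heading=124, move]
LT 90: heading 124 -> 214
Final: pos=(-44.703,63.862), heading=214, 1 segment(s) drawn

Answer: 214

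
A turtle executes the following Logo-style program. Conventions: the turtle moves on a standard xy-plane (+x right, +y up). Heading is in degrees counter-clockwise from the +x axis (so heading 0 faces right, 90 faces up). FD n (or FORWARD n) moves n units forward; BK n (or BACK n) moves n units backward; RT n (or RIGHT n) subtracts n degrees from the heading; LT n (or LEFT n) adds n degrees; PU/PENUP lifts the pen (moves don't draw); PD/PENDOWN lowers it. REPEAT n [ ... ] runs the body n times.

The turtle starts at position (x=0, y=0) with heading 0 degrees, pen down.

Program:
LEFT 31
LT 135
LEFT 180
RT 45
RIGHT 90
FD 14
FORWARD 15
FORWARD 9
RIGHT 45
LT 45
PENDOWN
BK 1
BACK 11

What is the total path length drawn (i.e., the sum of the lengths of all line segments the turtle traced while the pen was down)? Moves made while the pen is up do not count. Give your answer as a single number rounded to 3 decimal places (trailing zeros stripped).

Executing turtle program step by step:
Start: pos=(0,0), heading=0, pen down
LT 31: heading 0 -> 31
LT 135: heading 31 -> 166
LT 180: heading 166 -> 346
RT 45: heading 346 -> 301
RT 90: heading 301 -> 211
FD 14: (0,0) -> (-12,-7.211) [heading=211, draw]
FD 15: (-12,-7.211) -> (-24.858,-14.936) [heading=211, draw]
FD 9: (-24.858,-14.936) -> (-32.572,-19.571) [heading=211, draw]
RT 45: heading 211 -> 166
LT 45: heading 166 -> 211
PD: pen down
BK 1: (-32.572,-19.571) -> (-31.715,-19.056) [heading=211, draw]
BK 11: (-31.715,-19.056) -> (-22.286,-13.391) [heading=211, draw]
Final: pos=(-22.286,-13.391), heading=211, 5 segment(s) drawn

Segment lengths:
  seg 1: (0,0) -> (-12,-7.211), length = 14
  seg 2: (-12,-7.211) -> (-24.858,-14.936), length = 15
  seg 3: (-24.858,-14.936) -> (-32.572,-19.571), length = 9
  seg 4: (-32.572,-19.571) -> (-31.715,-19.056), length = 1
  seg 5: (-31.715,-19.056) -> (-22.286,-13.391), length = 11
Total = 50

Answer: 50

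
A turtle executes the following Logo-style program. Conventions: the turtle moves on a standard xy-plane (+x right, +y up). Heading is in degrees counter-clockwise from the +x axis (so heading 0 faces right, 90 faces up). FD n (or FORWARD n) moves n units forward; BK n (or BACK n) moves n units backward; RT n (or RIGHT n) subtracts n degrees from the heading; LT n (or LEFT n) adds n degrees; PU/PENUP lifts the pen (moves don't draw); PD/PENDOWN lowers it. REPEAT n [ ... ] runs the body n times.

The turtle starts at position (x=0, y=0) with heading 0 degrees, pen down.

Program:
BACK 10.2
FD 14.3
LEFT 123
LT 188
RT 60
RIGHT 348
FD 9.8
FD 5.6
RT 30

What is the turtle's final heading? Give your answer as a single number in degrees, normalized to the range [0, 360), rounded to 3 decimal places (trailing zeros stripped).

Executing turtle program step by step:
Start: pos=(0,0), heading=0, pen down
BK 10.2: (0,0) -> (-10.2,0) [heading=0, draw]
FD 14.3: (-10.2,0) -> (4.1,0) [heading=0, draw]
LT 123: heading 0 -> 123
LT 188: heading 123 -> 311
RT 60: heading 311 -> 251
RT 348: heading 251 -> 263
FD 9.8: (4.1,0) -> (2.906,-9.727) [heading=263, draw]
FD 5.6: (2.906,-9.727) -> (2.223,-15.285) [heading=263, draw]
RT 30: heading 263 -> 233
Final: pos=(2.223,-15.285), heading=233, 4 segment(s) drawn

Answer: 233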